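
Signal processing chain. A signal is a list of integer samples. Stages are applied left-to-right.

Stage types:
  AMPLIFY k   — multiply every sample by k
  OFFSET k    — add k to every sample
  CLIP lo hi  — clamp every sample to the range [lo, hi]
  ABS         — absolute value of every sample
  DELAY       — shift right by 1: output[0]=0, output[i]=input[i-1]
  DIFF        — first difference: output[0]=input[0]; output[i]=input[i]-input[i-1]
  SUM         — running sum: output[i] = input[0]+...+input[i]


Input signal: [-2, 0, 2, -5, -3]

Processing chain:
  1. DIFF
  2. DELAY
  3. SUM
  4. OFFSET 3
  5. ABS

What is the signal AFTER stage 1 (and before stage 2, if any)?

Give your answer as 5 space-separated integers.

Answer: -2 2 2 -7 2

Derivation:
Input: [-2, 0, 2, -5, -3]
Stage 1 (DIFF): s[0]=-2, 0--2=2, 2-0=2, -5-2=-7, -3--5=2 -> [-2, 2, 2, -7, 2]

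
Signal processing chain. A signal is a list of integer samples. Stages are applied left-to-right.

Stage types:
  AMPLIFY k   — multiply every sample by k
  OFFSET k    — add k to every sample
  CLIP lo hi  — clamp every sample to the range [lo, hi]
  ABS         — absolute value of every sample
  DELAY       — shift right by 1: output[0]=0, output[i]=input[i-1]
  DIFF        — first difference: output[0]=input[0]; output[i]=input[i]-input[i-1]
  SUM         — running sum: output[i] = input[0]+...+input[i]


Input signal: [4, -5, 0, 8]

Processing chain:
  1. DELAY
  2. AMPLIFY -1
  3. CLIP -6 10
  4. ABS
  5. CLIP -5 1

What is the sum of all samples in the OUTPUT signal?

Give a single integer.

Input: [4, -5, 0, 8]
Stage 1 (DELAY): [0, 4, -5, 0] = [0, 4, -5, 0] -> [0, 4, -5, 0]
Stage 2 (AMPLIFY -1): 0*-1=0, 4*-1=-4, -5*-1=5, 0*-1=0 -> [0, -4, 5, 0]
Stage 3 (CLIP -6 10): clip(0,-6,10)=0, clip(-4,-6,10)=-4, clip(5,-6,10)=5, clip(0,-6,10)=0 -> [0, -4, 5, 0]
Stage 4 (ABS): |0|=0, |-4|=4, |5|=5, |0|=0 -> [0, 4, 5, 0]
Stage 5 (CLIP -5 1): clip(0,-5,1)=0, clip(4,-5,1)=1, clip(5,-5,1)=1, clip(0,-5,1)=0 -> [0, 1, 1, 0]
Output sum: 2

Answer: 2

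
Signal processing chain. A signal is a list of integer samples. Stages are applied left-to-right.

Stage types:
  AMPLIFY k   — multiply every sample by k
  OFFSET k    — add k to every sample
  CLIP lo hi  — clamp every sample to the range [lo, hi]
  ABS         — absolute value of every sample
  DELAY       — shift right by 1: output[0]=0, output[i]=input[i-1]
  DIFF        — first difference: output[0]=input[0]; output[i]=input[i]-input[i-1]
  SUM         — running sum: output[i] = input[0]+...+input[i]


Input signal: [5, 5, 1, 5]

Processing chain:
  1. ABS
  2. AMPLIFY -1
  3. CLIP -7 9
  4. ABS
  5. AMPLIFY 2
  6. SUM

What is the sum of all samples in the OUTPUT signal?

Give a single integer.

Input: [5, 5, 1, 5]
Stage 1 (ABS): |5|=5, |5|=5, |1|=1, |5|=5 -> [5, 5, 1, 5]
Stage 2 (AMPLIFY -1): 5*-1=-5, 5*-1=-5, 1*-1=-1, 5*-1=-5 -> [-5, -5, -1, -5]
Stage 3 (CLIP -7 9): clip(-5,-7,9)=-5, clip(-5,-7,9)=-5, clip(-1,-7,9)=-1, clip(-5,-7,9)=-5 -> [-5, -5, -1, -5]
Stage 4 (ABS): |-5|=5, |-5|=5, |-1|=1, |-5|=5 -> [5, 5, 1, 5]
Stage 5 (AMPLIFY 2): 5*2=10, 5*2=10, 1*2=2, 5*2=10 -> [10, 10, 2, 10]
Stage 6 (SUM): sum[0..0]=10, sum[0..1]=20, sum[0..2]=22, sum[0..3]=32 -> [10, 20, 22, 32]
Output sum: 84

Answer: 84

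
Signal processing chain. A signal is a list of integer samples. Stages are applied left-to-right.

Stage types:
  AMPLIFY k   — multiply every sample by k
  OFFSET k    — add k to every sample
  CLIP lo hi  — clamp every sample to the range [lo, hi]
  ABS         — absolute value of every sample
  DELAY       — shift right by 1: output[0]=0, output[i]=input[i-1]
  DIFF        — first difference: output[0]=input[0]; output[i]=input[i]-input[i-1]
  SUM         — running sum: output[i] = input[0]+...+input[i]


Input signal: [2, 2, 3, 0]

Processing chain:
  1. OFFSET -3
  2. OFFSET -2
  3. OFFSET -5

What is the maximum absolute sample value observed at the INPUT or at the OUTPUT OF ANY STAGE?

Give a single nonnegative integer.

Answer: 10

Derivation:
Input: [2, 2, 3, 0] (max |s|=3)
Stage 1 (OFFSET -3): 2+-3=-1, 2+-3=-1, 3+-3=0, 0+-3=-3 -> [-1, -1, 0, -3] (max |s|=3)
Stage 2 (OFFSET -2): -1+-2=-3, -1+-2=-3, 0+-2=-2, -3+-2=-5 -> [-3, -3, -2, -5] (max |s|=5)
Stage 3 (OFFSET -5): -3+-5=-8, -3+-5=-8, -2+-5=-7, -5+-5=-10 -> [-8, -8, -7, -10] (max |s|=10)
Overall max amplitude: 10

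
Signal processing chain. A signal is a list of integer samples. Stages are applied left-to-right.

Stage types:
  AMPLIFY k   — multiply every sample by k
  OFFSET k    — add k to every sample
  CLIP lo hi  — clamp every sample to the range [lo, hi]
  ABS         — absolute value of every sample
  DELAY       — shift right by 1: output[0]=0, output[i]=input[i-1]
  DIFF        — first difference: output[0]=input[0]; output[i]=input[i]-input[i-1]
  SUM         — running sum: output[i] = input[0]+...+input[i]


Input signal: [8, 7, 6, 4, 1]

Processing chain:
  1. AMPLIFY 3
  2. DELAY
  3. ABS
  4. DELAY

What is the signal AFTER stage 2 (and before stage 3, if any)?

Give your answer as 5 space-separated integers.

Input: [8, 7, 6, 4, 1]
Stage 1 (AMPLIFY 3): 8*3=24, 7*3=21, 6*3=18, 4*3=12, 1*3=3 -> [24, 21, 18, 12, 3]
Stage 2 (DELAY): [0, 24, 21, 18, 12] = [0, 24, 21, 18, 12] -> [0, 24, 21, 18, 12]

Answer: 0 24 21 18 12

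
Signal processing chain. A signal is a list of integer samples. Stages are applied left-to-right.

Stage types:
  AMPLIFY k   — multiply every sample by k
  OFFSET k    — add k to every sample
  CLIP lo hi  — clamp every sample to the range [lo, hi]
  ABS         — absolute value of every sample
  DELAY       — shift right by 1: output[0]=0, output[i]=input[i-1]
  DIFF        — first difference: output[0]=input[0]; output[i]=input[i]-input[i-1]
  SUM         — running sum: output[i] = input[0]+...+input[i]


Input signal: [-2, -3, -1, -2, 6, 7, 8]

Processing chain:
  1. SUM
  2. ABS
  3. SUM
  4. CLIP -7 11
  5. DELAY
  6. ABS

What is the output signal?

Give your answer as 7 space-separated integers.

Answer: 0 2 7 11 11 11 11

Derivation:
Input: [-2, -3, -1, -2, 6, 7, 8]
Stage 1 (SUM): sum[0..0]=-2, sum[0..1]=-5, sum[0..2]=-6, sum[0..3]=-8, sum[0..4]=-2, sum[0..5]=5, sum[0..6]=13 -> [-2, -5, -6, -8, -2, 5, 13]
Stage 2 (ABS): |-2|=2, |-5|=5, |-6|=6, |-8|=8, |-2|=2, |5|=5, |13|=13 -> [2, 5, 6, 8, 2, 5, 13]
Stage 3 (SUM): sum[0..0]=2, sum[0..1]=7, sum[0..2]=13, sum[0..3]=21, sum[0..4]=23, sum[0..5]=28, sum[0..6]=41 -> [2, 7, 13, 21, 23, 28, 41]
Stage 4 (CLIP -7 11): clip(2,-7,11)=2, clip(7,-7,11)=7, clip(13,-7,11)=11, clip(21,-7,11)=11, clip(23,-7,11)=11, clip(28,-7,11)=11, clip(41,-7,11)=11 -> [2, 7, 11, 11, 11, 11, 11]
Stage 5 (DELAY): [0, 2, 7, 11, 11, 11, 11] = [0, 2, 7, 11, 11, 11, 11] -> [0, 2, 7, 11, 11, 11, 11]
Stage 6 (ABS): |0|=0, |2|=2, |7|=7, |11|=11, |11|=11, |11|=11, |11|=11 -> [0, 2, 7, 11, 11, 11, 11]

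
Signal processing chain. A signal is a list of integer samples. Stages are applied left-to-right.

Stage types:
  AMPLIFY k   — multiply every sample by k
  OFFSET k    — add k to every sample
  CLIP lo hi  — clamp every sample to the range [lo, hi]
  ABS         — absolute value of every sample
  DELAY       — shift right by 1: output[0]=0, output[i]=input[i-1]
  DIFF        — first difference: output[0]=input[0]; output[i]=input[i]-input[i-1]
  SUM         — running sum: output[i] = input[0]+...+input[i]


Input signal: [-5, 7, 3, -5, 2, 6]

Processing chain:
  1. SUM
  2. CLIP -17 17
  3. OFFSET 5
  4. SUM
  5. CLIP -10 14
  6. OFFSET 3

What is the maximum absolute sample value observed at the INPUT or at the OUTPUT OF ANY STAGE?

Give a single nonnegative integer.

Input: [-5, 7, 3, -5, 2, 6] (max |s|=7)
Stage 1 (SUM): sum[0..0]=-5, sum[0..1]=2, sum[0..2]=5, sum[0..3]=0, sum[0..4]=2, sum[0..5]=8 -> [-5, 2, 5, 0, 2, 8] (max |s|=8)
Stage 2 (CLIP -17 17): clip(-5,-17,17)=-5, clip(2,-17,17)=2, clip(5,-17,17)=5, clip(0,-17,17)=0, clip(2,-17,17)=2, clip(8,-17,17)=8 -> [-5, 2, 5, 0, 2, 8] (max |s|=8)
Stage 3 (OFFSET 5): -5+5=0, 2+5=7, 5+5=10, 0+5=5, 2+5=7, 8+5=13 -> [0, 7, 10, 5, 7, 13] (max |s|=13)
Stage 4 (SUM): sum[0..0]=0, sum[0..1]=7, sum[0..2]=17, sum[0..3]=22, sum[0..4]=29, sum[0..5]=42 -> [0, 7, 17, 22, 29, 42] (max |s|=42)
Stage 5 (CLIP -10 14): clip(0,-10,14)=0, clip(7,-10,14)=7, clip(17,-10,14)=14, clip(22,-10,14)=14, clip(29,-10,14)=14, clip(42,-10,14)=14 -> [0, 7, 14, 14, 14, 14] (max |s|=14)
Stage 6 (OFFSET 3): 0+3=3, 7+3=10, 14+3=17, 14+3=17, 14+3=17, 14+3=17 -> [3, 10, 17, 17, 17, 17] (max |s|=17)
Overall max amplitude: 42

Answer: 42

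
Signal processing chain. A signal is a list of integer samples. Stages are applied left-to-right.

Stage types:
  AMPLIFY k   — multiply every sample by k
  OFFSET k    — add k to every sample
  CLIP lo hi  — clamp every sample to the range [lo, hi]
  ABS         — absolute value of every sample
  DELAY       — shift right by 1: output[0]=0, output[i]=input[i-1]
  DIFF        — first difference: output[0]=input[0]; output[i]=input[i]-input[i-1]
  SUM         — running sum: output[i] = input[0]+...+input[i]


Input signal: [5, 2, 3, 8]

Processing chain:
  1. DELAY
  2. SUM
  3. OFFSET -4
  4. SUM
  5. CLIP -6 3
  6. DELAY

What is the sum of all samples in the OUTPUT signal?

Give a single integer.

Input: [5, 2, 3, 8]
Stage 1 (DELAY): [0, 5, 2, 3] = [0, 5, 2, 3] -> [0, 5, 2, 3]
Stage 2 (SUM): sum[0..0]=0, sum[0..1]=5, sum[0..2]=7, sum[0..3]=10 -> [0, 5, 7, 10]
Stage 3 (OFFSET -4): 0+-4=-4, 5+-4=1, 7+-4=3, 10+-4=6 -> [-4, 1, 3, 6]
Stage 4 (SUM): sum[0..0]=-4, sum[0..1]=-3, sum[0..2]=0, sum[0..3]=6 -> [-4, -3, 0, 6]
Stage 5 (CLIP -6 3): clip(-4,-6,3)=-4, clip(-3,-6,3)=-3, clip(0,-6,3)=0, clip(6,-6,3)=3 -> [-4, -3, 0, 3]
Stage 6 (DELAY): [0, -4, -3, 0] = [0, -4, -3, 0] -> [0, -4, -3, 0]
Output sum: -7

Answer: -7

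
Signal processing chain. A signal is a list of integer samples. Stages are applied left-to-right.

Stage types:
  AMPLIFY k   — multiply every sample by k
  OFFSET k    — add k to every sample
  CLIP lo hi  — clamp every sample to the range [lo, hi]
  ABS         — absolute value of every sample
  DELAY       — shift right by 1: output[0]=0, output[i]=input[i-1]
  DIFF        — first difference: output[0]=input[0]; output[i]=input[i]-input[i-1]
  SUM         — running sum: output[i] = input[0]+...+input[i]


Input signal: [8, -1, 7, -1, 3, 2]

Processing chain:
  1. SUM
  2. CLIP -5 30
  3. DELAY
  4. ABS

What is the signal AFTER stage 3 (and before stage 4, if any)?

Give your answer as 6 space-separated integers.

Answer: 0 8 7 14 13 16

Derivation:
Input: [8, -1, 7, -1, 3, 2]
Stage 1 (SUM): sum[0..0]=8, sum[0..1]=7, sum[0..2]=14, sum[0..3]=13, sum[0..4]=16, sum[0..5]=18 -> [8, 7, 14, 13, 16, 18]
Stage 2 (CLIP -5 30): clip(8,-5,30)=8, clip(7,-5,30)=7, clip(14,-5,30)=14, clip(13,-5,30)=13, clip(16,-5,30)=16, clip(18,-5,30)=18 -> [8, 7, 14, 13, 16, 18]
Stage 3 (DELAY): [0, 8, 7, 14, 13, 16] = [0, 8, 7, 14, 13, 16] -> [0, 8, 7, 14, 13, 16]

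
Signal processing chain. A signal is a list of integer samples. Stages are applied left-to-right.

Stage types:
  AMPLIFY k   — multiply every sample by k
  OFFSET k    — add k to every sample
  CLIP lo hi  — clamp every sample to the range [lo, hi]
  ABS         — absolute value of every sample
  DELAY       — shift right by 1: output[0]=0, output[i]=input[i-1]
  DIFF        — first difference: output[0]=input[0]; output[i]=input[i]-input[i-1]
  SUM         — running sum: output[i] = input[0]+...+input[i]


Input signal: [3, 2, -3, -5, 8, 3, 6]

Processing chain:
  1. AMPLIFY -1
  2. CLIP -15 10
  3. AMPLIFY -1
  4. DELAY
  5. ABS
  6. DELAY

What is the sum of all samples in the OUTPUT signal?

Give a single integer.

Input: [3, 2, -3, -5, 8, 3, 6]
Stage 1 (AMPLIFY -1): 3*-1=-3, 2*-1=-2, -3*-1=3, -5*-1=5, 8*-1=-8, 3*-1=-3, 6*-1=-6 -> [-3, -2, 3, 5, -8, -3, -6]
Stage 2 (CLIP -15 10): clip(-3,-15,10)=-3, clip(-2,-15,10)=-2, clip(3,-15,10)=3, clip(5,-15,10)=5, clip(-8,-15,10)=-8, clip(-3,-15,10)=-3, clip(-6,-15,10)=-6 -> [-3, -2, 3, 5, -8, -3, -6]
Stage 3 (AMPLIFY -1): -3*-1=3, -2*-1=2, 3*-1=-3, 5*-1=-5, -8*-1=8, -3*-1=3, -6*-1=6 -> [3, 2, -3, -5, 8, 3, 6]
Stage 4 (DELAY): [0, 3, 2, -3, -5, 8, 3] = [0, 3, 2, -3, -5, 8, 3] -> [0, 3, 2, -3, -5, 8, 3]
Stage 5 (ABS): |0|=0, |3|=3, |2|=2, |-3|=3, |-5|=5, |8|=8, |3|=3 -> [0, 3, 2, 3, 5, 8, 3]
Stage 6 (DELAY): [0, 0, 3, 2, 3, 5, 8] = [0, 0, 3, 2, 3, 5, 8] -> [0, 0, 3, 2, 3, 5, 8]
Output sum: 21

Answer: 21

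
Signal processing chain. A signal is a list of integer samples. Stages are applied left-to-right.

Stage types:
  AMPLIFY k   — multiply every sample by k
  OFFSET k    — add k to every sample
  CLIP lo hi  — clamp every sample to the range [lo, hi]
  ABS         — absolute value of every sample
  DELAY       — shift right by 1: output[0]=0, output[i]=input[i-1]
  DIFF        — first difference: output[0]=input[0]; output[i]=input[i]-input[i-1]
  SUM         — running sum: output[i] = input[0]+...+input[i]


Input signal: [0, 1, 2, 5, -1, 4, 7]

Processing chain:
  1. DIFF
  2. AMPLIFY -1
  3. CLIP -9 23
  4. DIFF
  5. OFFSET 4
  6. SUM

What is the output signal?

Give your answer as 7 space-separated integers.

Answer: 4 7 11 13 26 19 25

Derivation:
Input: [0, 1, 2, 5, -1, 4, 7]
Stage 1 (DIFF): s[0]=0, 1-0=1, 2-1=1, 5-2=3, -1-5=-6, 4--1=5, 7-4=3 -> [0, 1, 1, 3, -6, 5, 3]
Stage 2 (AMPLIFY -1): 0*-1=0, 1*-1=-1, 1*-1=-1, 3*-1=-3, -6*-1=6, 5*-1=-5, 3*-1=-3 -> [0, -1, -1, -3, 6, -5, -3]
Stage 3 (CLIP -9 23): clip(0,-9,23)=0, clip(-1,-9,23)=-1, clip(-1,-9,23)=-1, clip(-3,-9,23)=-3, clip(6,-9,23)=6, clip(-5,-9,23)=-5, clip(-3,-9,23)=-3 -> [0, -1, -1, -3, 6, -5, -3]
Stage 4 (DIFF): s[0]=0, -1-0=-1, -1--1=0, -3--1=-2, 6--3=9, -5-6=-11, -3--5=2 -> [0, -1, 0, -2, 9, -11, 2]
Stage 5 (OFFSET 4): 0+4=4, -1+4=3, 0+4=4, -2+4=2, 9+4=13, -11+4=-7, 2+4=6 -> [4, 3, 4, 2, 13, -7, 6]
Stage 6 (SUM): sum[0..0]=4, sum[0..1]=7, sum[0..2]=11, sum[0..3]=13, sum[0..4]=26, sum[0..5]=19, sum[0..6]=25 -> [4, 7, 11, 13, 26, 19, 25]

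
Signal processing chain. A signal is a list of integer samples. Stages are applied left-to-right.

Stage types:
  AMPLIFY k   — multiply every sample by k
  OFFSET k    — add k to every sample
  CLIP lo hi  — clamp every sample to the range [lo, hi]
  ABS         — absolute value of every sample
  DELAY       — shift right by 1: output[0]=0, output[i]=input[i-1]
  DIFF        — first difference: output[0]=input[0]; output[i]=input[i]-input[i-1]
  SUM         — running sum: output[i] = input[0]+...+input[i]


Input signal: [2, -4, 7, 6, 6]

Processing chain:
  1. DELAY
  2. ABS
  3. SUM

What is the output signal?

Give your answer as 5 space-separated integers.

Input: [2, -4, 7, 6, 6]
Stage 1 (DELAY): [0, 2, -4, 7, 6] = [0, 2, -4, 7, 6] -> [0, 2, -4, 7, 6]
Stage 2 (ABS): |0|=0, |2|=2, |-4|=4, |7|=7, |6|=6 -> [0, 2, 4, 7, 6]
Stage 3 (SUM): sum[0..0]=0, sum[0..1]=2, sum[0..2]=6, sum[0..3]=13, sum[0..4]=19 -> [0, 2, 6, 13, 19]

Answer: 0 2 6 13 19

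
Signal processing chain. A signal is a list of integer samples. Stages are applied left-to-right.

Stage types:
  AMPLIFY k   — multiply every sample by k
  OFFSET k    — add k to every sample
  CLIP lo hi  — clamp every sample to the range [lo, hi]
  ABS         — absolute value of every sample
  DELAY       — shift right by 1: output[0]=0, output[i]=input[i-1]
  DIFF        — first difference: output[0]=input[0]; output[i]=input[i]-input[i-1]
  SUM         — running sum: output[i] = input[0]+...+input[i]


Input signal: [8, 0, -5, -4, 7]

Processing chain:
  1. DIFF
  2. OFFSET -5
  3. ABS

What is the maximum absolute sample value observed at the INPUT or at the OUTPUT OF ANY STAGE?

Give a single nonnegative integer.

Input: [8, 0, -5, -4, 7] (max |s|=8)
Stage 1 (DIFF): s[0]=8, 0-8=-8, -5-0=-5, -4--5=1, 7--4=11 -> [8, -8, -5, 1, 11] (max |s|=11)
Stage 2 (OFFSET -5): 8+-5=3, -8+-5=-13, -5+-5=-10, 1+-5=-4, 11+-5=6 -> [3, -13, -10, -4, 6] (max |s|=13)
Stage 3 (ABS): |3|=3, |-13|=13, |-10|=10, |-4|=4, |6|=6 -> [3, 13, 10, 4, 6] (max |s|=13)
Overall max amplitude: 13

Answer: 13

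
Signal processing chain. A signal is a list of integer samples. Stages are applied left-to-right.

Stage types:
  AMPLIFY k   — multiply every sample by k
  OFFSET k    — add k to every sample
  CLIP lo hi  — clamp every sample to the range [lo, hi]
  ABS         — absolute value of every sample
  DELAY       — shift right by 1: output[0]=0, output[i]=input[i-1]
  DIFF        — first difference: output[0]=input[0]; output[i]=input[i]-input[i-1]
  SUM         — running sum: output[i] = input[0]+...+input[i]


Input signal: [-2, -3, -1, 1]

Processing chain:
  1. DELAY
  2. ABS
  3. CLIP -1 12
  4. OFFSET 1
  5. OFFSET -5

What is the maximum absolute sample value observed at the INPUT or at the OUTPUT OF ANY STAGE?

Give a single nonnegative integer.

Answer: 4

Derivation:
Input: [-2, -3, -1, 1] (max |s|=3)
Stage 1 (DELAY): [0, -2, -3, -1] = [0, -2, -3, -1] -> [0, -2, -3, -1] (max |s|=3)
Stage 2 (ABS): |0|=0, |-2|=2, |-3|=3, |-1|=1 -> [0, 2, 3, 1] (max |s|=3)
Stage 3 (CLIP -1 12): clip(0,-1,12)=0, clip(2,-1,12)=2, clip(3,-1,12)=3, clip(1,-1,12)=1 -> [0, 2, 3, 1] (max |s|=3)
Stage 4 (OFFSET 1): 0+1=1, 2+1=3, 3+1=4, 1+1=2 -> [1, 3, 4, 2] (max |s|=4)
Stage 5 (OFFSET -5): 1+-5=-4, 3+-5=-2, 4+-5=-1, 2+-5=-3 -> [-4, -2, -1, -3] (max |s|=4)
Overall max amplitude: 4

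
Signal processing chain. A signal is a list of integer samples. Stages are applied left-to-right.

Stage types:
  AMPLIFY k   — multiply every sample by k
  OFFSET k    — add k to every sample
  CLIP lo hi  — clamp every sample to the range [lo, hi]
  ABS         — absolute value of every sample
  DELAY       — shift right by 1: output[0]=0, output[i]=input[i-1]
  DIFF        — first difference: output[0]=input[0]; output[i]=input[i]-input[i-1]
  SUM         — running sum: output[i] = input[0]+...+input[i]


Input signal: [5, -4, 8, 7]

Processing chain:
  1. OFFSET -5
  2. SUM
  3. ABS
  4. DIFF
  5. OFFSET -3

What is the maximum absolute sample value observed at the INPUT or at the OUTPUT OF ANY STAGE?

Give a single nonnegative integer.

Answer: 9

Derivation:
Input: [5, -4, 8, 7] (max |s|=8)
Stage 1 (OFFSET -5): 5+-5=0, -4+-5=-9, 8+-5=3, 7+-5=2 -> [0, -9, 3, 2] (max |s|=9)
Stage 2 (SUM): sum[0..0]=0, sum[0..1]=-9, sum[0..2]=-6, sum[0..3]=-4 -> [0, -9, -6, -4] (max |s|=9)
Stage 3 (ABS): |0|=0, |-9|=9, |-6|=6, |-4|=4 -> [0, 9, 6, 4] (max |s|=9)
Stage 4 (DIFF): s[0]=0, 9-0=9, 6-9=-3, 4-6=-2 -> [0, 9, -3, -2] (max |s|=9)
Stage 5 (OFFSET -3): 0+-3=-3, 9+-3=6, -3+-3=-6, -2+-3=-5 -> [-3, 6, -6, -5] (max |s|=6)
Overall max amplitude: 9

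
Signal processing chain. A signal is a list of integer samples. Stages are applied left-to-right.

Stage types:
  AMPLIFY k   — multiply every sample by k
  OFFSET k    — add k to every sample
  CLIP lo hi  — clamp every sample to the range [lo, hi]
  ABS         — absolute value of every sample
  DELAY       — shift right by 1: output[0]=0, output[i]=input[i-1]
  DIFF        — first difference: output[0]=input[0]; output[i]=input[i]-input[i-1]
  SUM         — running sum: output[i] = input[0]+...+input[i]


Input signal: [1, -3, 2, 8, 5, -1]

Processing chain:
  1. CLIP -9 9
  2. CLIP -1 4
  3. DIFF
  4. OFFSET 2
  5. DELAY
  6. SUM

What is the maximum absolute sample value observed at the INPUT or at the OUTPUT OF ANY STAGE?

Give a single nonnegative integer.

Answer: 14

Derivation:
Input: [1, -3, 2, 8, 5, -1] (max |s|=8)
Stage 1 (CLIP -9 9): clip(1,-9,9)=1, clip(-3,-9,9)=-3, clip(2,-9,9)=2, clip(8,-9,9)=8, clip(5,-9,9)=5, clip(-1,-9,9)=-1 -> [1, -3, 2, 8, 5, -1] (max |s|=8)
Stage 2 (CLIP -1 4): clip(1,-1,4)=1, clip(-3,-1,4)=-1, clip(2,-1,4)=2, clip(8,-1,4)=4, clip(5,-1,4)=4, clip(-1,-1,4)=-1 -> [1, -1, 2, 4, 4, -1] (max |s|=4)
Stage 3 (DIFF): s[0]=1, -1-1=-2, 2--1=3, 4-2=2, 4-4=0, -1-4=-5 -> [1, -2, 3, 2, 0, -5] (max |s|=5)
Stage 4 (OFFSET 2): 1+2=3, -2+2=0, 3+2=5, 2+2=4, 0+2=2, -5+2=-3 -> [3, 0, 5, 4, 2, -3] (max |s|=5)
Stage 5 (DELAY): [0, 3, 0, 5, 4, 2] = [0, 3, 0, 5, 4, 2] -> [0, 3, 0, 5, 4, 2] (max |s|=5)
Stage 6 (SUM): sum[0..0]=0, sum[0..1]=3, sum[0..2]=3, sum[0..3]=8, sum[0..4]=12, sum[0..5]=14 -> [0, 3, 3, 8, 12, 14] (max |s|=14)
Overall max amplitude: 14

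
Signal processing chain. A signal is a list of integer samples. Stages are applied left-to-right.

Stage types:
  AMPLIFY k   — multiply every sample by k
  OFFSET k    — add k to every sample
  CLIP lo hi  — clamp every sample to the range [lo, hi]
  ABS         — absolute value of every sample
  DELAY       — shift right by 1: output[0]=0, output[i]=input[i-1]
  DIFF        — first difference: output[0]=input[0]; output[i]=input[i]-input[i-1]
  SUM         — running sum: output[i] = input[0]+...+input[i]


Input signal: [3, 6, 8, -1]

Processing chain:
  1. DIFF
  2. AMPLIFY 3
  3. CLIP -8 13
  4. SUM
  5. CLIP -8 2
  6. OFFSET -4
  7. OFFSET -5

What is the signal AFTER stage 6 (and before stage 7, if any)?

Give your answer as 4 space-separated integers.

Input: [3, 6, 8, -1]
Stage 1 (DIFF): s[0]=3, 6-3=3, 8-6=2, -1-8=-9 -> [3, 3, 2, -9]
Stage 2 (AMPLIFY 3): 3*3=9, 3*3=9, 2*3=6, -9*3=-27 -> [9, 9, 6, -27]
Stage 3 (CLIP -8 13): clip(9,-8,13)=9, clip(9,-8,13)=9, clip(6,-8,13)=6, clip(-27,-8,13)=-8 -> [9, 9, 6, -8]
Stage 4 (SUM): sum[0..0]=9, sum[0..1]=18, sum[0..2]=24, sum[0..3]=16 -> [9, 18, 24, 16]
Stage 5 (CLIP -8 2): clip(9,-8,2)=2, clip(18,-8,2)=2, clip(24,-8,2)=2, clip(16,-8,2)=2 -> [2, 2, 2, 2]
Stage 6 (OFFSET -4): 2+-4=-2, 2+-4=-2, 2+-4=-2, 2+-4=-2 -> [-2, -2, -2, -2]

Answer: -2 -2 -2 -2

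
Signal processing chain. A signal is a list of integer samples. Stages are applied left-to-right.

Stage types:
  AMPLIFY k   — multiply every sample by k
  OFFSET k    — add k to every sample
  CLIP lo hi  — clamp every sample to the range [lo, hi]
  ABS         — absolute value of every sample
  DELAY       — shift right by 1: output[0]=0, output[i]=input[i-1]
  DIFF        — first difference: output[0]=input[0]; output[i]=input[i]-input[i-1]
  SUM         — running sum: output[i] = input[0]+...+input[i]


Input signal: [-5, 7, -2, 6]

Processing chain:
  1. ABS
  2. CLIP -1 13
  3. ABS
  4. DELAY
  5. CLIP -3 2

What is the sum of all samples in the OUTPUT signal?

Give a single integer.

Input: [-5, 7, -2, 6]
Stage 1 (ABS): |-5|=5, |7|=7, |-2|=2, |6|=6 -> [5, 7, 2, 6]
Stage 2 (CLIP -1 13): clip(5,-1,13)=5, clip(7,-1,13)=7, clip(2,-1,13)=2, clip(6,-1,13)=6 -> [5, 7, 2, 6]
Stage 3 (ABS): |5|=5, |7|=7, |2|=2, |6|=6 -> [5, 7, 2, 6]
Stage 4 (DELAY): [0, 5, 7, 2] = [0, 5, 7, 2] -> [0, 5, 7, 2]
Stage 5 (CLIP -3 2): clip(0,-3,2)=0, clip(5,-3,2)=2, clip(7,-3,2)=2, clip(2,-3,2)=2 -> [0, 2, 2, 2]
Output sum: 6

Answer: 6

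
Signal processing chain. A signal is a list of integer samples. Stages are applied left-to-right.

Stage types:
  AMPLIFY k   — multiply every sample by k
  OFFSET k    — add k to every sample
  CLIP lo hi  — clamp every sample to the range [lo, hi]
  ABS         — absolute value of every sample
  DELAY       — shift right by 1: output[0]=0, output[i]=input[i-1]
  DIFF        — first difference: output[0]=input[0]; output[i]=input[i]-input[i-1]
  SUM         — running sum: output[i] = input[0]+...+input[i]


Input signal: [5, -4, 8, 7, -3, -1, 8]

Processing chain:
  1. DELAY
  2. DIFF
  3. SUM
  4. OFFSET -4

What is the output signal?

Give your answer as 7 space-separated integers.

Answer: -4 1 -8 4 3 -7 -5

Derivation:
Input: [5, -4, 8, 7, -3, -1, 8]
Stage 1 (DELAY): [0, 5, -4, 8, 7, -3, -1] = [0, 5, -4, 8, 7, -3, -1] -> [0, 5, -4, 8, 7, -3, -1]
Stage 2 (DIFF): s[0]=0, 5-0=5, -4-5=-9, 8--4=12, 7-8=-1, -3-7=-10, -1--3=2 -> [0, 5, -9, 12, -1, -10, 2]
Stage 3 (SUM): sum[0..0]=0, sum[0..1]=5, sum[0..2]=-4, sum[0..3]=8, sum[0..4]=7, sum[0..5]=-3, sum[0..6]=-1 -> [0, 5, -4, 8, 7, -3, -1]
Stage 4 (OFFSET -4): 0+-4=-4, 5+-4=1, -4+-4=-8, 8+-4=4, 7+-4=3, -3+-4=-7, -1+-4=-5 -> [-4, 1, -8, 4, 3, -7, -5]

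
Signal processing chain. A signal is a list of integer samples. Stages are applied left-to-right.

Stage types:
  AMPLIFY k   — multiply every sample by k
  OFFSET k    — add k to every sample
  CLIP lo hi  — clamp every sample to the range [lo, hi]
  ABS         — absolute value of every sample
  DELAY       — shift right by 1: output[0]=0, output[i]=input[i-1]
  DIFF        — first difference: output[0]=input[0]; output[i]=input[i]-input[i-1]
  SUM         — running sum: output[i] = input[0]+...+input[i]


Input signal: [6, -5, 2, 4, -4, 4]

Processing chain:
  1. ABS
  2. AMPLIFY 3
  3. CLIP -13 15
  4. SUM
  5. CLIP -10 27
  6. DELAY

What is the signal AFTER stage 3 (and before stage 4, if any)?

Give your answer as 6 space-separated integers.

Input: [6, -5, 2, 4, -4, 4]
Stage 1 (ABS): |6|=6, |-5|=5, |2|=2, |4|=4, |-4|=4, |4|=4 -> [6, 5, 2, 4, 4, 4]
Stage 2 (AMPLIFY 3): 6*3=18, 5*3=15, 2*3=6, 4*3=12, 4*3=12, 4*3=12 -> [18, 15, 6, 12, 12, 12]
Stage 3 (CLIP -13 15): clip(18,-13,15)=15, clip(15,-13,15)=15, clip(6,-13,15)=6, clip(12,-13,15)=12, clip(12,-13,15)=12, clip(12,-13,15)=12 -> [15, 15, 6, 12, 12, 12]

Answer: 15 15 6 12 12 12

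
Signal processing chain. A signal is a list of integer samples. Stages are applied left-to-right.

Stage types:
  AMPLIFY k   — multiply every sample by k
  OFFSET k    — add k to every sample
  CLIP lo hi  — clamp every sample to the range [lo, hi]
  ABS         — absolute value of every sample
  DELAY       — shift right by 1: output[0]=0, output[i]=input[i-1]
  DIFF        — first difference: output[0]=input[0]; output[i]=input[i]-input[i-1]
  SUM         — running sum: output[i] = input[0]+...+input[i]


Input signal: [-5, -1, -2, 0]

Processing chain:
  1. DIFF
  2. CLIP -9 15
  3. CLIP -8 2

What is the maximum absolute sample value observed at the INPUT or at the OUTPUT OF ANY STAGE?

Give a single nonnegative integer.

Input: [-5, -1, -2, 0] (max |s|=5)
Stage 1 (DIFF): s[0]=-5, -1--5=4, -2--1=-1, 0--2=2 -> [-5, 4, -1, 2] (max |s|=5)
Stage 2 (CLIP -9 15): clip(-5,-9,15)=-5, clip(4,-9,15)=4, clip(-1,-9,15)=-1, clip(2,-9,15)=2 -> [-5, 4, -1, 2] (max |s|=5)
Stage 3 (CLIP -8 2): clip(-5,-8,2)=-5, clip(4,-8,2)=2, clip(-1,-8,2)=-1, clip(2,-8,2)=2 -> [-5, 2, -1, 2] (max |s|=5)
Overall max amplitude: 5

Answer: 5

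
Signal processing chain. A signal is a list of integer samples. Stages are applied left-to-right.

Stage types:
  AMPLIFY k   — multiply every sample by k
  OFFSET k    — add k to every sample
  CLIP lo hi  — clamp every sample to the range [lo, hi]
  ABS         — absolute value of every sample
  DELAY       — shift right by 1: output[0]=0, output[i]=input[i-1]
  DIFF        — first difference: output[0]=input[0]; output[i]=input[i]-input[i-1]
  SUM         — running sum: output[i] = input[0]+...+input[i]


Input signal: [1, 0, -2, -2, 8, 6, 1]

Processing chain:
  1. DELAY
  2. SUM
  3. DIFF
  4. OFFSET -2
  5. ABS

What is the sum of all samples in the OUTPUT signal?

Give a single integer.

Input: [1, 0, -2, -2, 8, 6, 1]
Stage 1 (DELAY): [0, 1, 0, -2, -2, 8, 6] = [0, 1, 0, -2, -2, 8, 6] -> [0, 1, 0, -2, -2, 8, 6]
Stage 2 (SUM): sum[0..0]=0, sum[0..1]=1, sum[0..2]=1, sum[0..3]=-1, sum[0..4]=-3, sum[0..5]=5, sum[0..6]=11 -> [0, 1, 1, -1, -3, 5, 11]
Stage 3 (DIFF): s[0]=0, 1-0=1, 1-1=0, -1-1=-2, -3--1=-2, 5--3=8, 11-5=6 -> [0, 1, 0, -2, -2, 8, 6]
Stage 4 (OFFSET -2): 0+-2=-2, 1+-2=-1, 0+-2=-2, -2+-2=-4, -2+-2=-4, 8+-2=6, 6+-2=4 -> [-2, -1, -2, -4, -4, 6, 4]
Stage 5 (ABS): |-2|=2, |-1|=1, |-2|=2, |-4|=4, |-4|=4, |6|=6, |4|=4 -> [2, 1, 2, 4, 4, 6, 4]
Output sum: 23

Answer: 23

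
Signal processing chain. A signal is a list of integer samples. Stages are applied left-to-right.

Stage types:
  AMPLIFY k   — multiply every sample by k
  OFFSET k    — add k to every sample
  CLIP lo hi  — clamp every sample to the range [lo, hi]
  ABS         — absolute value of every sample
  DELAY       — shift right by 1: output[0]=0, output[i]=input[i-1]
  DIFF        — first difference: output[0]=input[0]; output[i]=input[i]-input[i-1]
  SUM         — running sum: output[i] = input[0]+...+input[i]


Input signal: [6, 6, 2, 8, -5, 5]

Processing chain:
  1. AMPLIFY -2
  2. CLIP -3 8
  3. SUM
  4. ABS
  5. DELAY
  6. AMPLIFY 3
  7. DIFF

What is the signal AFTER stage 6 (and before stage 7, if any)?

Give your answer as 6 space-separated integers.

Answer: 0 9 18 27 36 12

Derivation:
Input: [6, 6, 2, 8, -5, 5]
Stage 1 (AMPLIFY -2): 6*-2=-12, 6*-2=-12, 2*-2=-4, 8*-2=-16, -5*-2=10, 5*-2=-10 -> [-12, -12, -4, -16, 10, -10]
Stage 2 (CLIP -3 8): clip(-12,-3,8)=-3, clip(-12,-3,8)=-3, clip(-4,-3,8)=-3, clip(-16,-3,8)=-3, clip(10,-3,8)=8, clip(-10,-3,8)=-3 -> [-3, -3, -3, -3, 8, -3]
Stage 3 (SUM): sum[0..0]=-3, sum[0..1]=-6, sum[0..2]=-9, sum[0..3]=-12, sum[0..4]=-4, sum[0..5]=-7 -> [-3, -6, -9, -12, -4, -7]
Stage 4 (ABS): |-3|=3, |-6|=6, |-9|=9, |-12|=12, |-4|=4, |-7|=7 -> [3, 6, 9, 12, 4, 7]
Stage 5 (DELAY): [0, 3, 6, 9, 12, 4] = [0, 3, 6, 9, 12, 4] -> [0, 3, 6, 9, 12, 4]
Stage 6 (AMPLIFY 3): 0*3=0, 3*3=9, 6*3=18, 9*3=27, 12*3=36, 4*3=12 -> [0, 9, 18, 27, 36, 12]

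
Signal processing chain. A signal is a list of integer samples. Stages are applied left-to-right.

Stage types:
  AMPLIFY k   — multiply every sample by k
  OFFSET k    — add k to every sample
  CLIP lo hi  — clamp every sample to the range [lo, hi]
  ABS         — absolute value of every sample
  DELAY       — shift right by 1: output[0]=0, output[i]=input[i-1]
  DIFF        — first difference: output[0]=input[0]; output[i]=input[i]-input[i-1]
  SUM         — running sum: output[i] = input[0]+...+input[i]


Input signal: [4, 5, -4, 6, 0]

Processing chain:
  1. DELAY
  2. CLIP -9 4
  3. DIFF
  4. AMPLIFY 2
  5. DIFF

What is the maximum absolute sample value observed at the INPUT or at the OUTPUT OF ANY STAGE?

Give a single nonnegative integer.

Answer: 32

Derivation:
Input: [4, 5, -4, 6, 0] (max |s|=6)
Stage 1 (DELAY): [0, 4, 5, -4, 6] = [0, 4, 5, -4, 6] -> [0, 4, 5, -4, 6] (max |s|=6)
Stage 2 (CLIP -9 4): clip(0,-9,4)=0, clip(4,-9,4)=4, clip(5,-9,4)=4, clip(-4,-9,4)=-4, clip(6,-9,4)=4 -> [0, 4, 4, -4, 4] (max |s|=4)
Stage 3 (DIFF): s[0]=0, 4-0=4, 4-4=0, -4-4=-8, 4--4=8 -> [0, 4, 0, -8, 8] (max |s|=8)
Stage 4 (AMPLIFY 2): 0*2=0, 4*2=8, 0*2=0, -8*2=-16, 8*2=16 -> [0, 8, 0, -16, 16] (max |s|=16)
Stage 5 (DIFF): s[0]=0, 8-0=8, 0-8=-8, -16-0=-16, 16--16=32 -> [0, 8, -8, -16, 32] (max |s|=32)
Overall max amplitude: 32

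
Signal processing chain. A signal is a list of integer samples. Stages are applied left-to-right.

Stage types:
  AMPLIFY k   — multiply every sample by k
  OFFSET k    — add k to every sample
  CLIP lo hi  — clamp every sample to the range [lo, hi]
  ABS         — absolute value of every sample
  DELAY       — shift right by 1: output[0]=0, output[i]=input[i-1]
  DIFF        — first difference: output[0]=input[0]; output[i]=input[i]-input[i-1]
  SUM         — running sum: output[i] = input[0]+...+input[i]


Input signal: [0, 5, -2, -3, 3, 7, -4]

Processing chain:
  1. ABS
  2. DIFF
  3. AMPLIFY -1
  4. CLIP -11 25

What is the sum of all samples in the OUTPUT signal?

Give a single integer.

Input: [0, 5, -2, -3, 3, 7, -4]
Stage 1 (ABS): |0|=0, |5|=5, |-2|=2, |-3|=3, |3|=3, |7|=7, |-4|=4 -> [0, 5, 2, 3, 3, 7, 4]
Stage 2 (DIFF): s[0]=0, 5-0=5, 2-5=-3, 3-2=1, 3-3=0, 7-3=4, 4-7=-3 -> [0, 5, -3, 1, 0, 4, -3]
Stage 3 (AMPLIFY -1): 0*-1=0, 5*-1=-5, -3*-1=3, 1*-1=-1, 0*-1=0, 4*-1=-4, -3*-1=3 -> [0, -5, 3, -1, 0, -4, 3]
Stage 4 (CLIP -11 25): clip(0,-11,25)=0, clip(-5,-11,25)=-5, clip(3,-11,25)=3, clip(-1,-11,25)=-1, clip(0,-11,25)=0, clip(-4,-11,25)=-4, clip(3,-11,25)=3 -> [0, -5, 3, -1, 0, -4, 3]
Output sum: -4

Answer: -4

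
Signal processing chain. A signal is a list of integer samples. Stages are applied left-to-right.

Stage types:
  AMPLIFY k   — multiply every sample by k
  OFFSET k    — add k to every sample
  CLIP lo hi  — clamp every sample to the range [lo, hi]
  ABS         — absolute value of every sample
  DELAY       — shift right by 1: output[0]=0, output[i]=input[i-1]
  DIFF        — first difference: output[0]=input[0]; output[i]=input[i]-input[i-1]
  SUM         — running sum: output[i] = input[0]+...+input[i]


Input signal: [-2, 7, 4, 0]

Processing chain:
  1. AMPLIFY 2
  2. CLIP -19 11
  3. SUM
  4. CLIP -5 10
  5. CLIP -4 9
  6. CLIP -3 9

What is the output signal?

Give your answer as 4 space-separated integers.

Answer: -3 7 9 9

Derivation:
Input: [-2, 7, 4, 0]
Stage 1 (AMPLIFY 2): -2*2=-4, 7*2=14, 4*2=8, 0*2=0 -> [-4, 14, 8, 0]
Stage 2 (CLIP -19 11): clip(-4,-19,11)=-4, clip(14,-19,11)=11, clip(8,-19,11)=8, clip(0,-19,11)=0 -> [-4, 11, 8, 0]
Stage 3 (SUM): sum[0..0]=-4, sum[0..1]=7, sum[0..2]=15, sum[0..3]=15 -> [-4, 7, 15, 15]
Stage 4 (CLIP -5 10): clip(-4,-5,10)=-4, clip(7,-5,10)=7, clip(15,-5,10)=10, clip(15,-5,10)=10 -> [-4, 7, 10, 10]
Stage 5 (CLIP -4 9): clip(-4,-4,9)=-4, clip(7,-4,9)=7, clip(10,-4,9)=9, clip(10,-4,9)=9 -> [-4, 7, 9, 9]
Stage 6 (CLIP -3 9): clip(-4,-3,9)=-3, clip(7,-3,9)=7, clip(9,-3,9)=9, clip(9,-3,9)=9 -> [-3, 7, 9, 9]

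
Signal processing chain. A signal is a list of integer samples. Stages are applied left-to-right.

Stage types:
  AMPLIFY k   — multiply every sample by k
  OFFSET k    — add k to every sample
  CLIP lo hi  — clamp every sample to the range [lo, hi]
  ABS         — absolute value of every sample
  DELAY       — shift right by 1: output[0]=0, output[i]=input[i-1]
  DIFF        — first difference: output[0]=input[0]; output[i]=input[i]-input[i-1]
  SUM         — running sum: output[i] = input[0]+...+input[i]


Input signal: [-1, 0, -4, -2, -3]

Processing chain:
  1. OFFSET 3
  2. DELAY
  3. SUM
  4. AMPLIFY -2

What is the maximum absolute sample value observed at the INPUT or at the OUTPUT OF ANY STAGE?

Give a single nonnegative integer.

Input: [-1, 0, -4, -2, -3] (max |s|=4)
Stage 1 (OFFSET 3): -1+3=2, 0+3=3, -4+3=-1, -2+3=1, -3+3=0 -> [2, 3, -1, 1, 0] (max |s|=3)
Stage 2 (DELAY): [0, 2, 3, -1, 1] = [0, 2, 3, -1, 1] -> [0, 2, 3, -1, 1] (max |s|=3)
Stage 3 (SUM): sum[0..0]=0, sum[0..1]=2, sum[0..2]=5, sum[0..3]=4, sum[0..4]=5 -> [0, 2, 5, 4, 5] (max |s|=5)
Stage 4 (AMPLIFY -2): 0*-2=0, 2*-2=-4, 5*-2=-10, 4*-2=-8, 5*-2=-10 -> [0, -4, -10, -8, -10] (max |s|=10)
Overall max amplitude: 10

Answer: 10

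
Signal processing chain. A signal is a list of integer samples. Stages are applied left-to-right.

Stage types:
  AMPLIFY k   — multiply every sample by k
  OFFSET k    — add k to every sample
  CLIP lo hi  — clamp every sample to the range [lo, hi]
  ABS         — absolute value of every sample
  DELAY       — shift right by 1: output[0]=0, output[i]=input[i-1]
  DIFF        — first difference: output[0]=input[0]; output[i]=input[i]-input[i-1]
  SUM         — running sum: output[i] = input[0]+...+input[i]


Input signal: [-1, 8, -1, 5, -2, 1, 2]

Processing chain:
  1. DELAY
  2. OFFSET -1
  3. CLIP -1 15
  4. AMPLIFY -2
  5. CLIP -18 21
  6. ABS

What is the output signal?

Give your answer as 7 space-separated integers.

Answer: 2 2 14 2 8 2 0

Derivation:
Input: [-1, 8, -1, 5, -2, 1, 2]
Stage 1 (DELAY): [0, -1, 8, -1, 5, -2, 1] = [0, -1, 8, -1, 5, -2, 1] -> [0, -1, 8, -1, 5, -2, 1]
Stage 2 (OFFSET -1): 0+-1=-1, -1+-1=-2, 8+-1=7, -1+-1=-2, 5+-1=4, -2+-1=-3, 1+-1=0 -> [-1, -2, 7, -2, 4, -3, 0]
Stage 3 (CLIP -1 15): clip(-1,-1,15)=-1, clip(-2,-1,15)=-1, clip(7,-1,15)=7, clip(-2,-1,15)=-1, clip(4,-1,15)=4, clip(-3,-1,15)=-1, clip(0,-1,15)=0 -> [-1, -1, 7, -1, 4, -1, 0]
Stage 4 (AMPLIFY -2): -1*-2=2, -1*-2=2, 7*-2=-14, -1*-2=2, 4*-2=-8, -1*-2=2, 0*-2=0 -> [2, 2, -14, 2, -8, 2, 0]
Stage 5 (CLIP -18 21): clip(2,-18,21)=2, clip(2,-18,21)=2, clip(-14,-18,21)=-14, clip(2,-18,21)=2, clip(-8,-18,21)=-8, clip(2,-18,21)=2, clip(0,-18,21)=0 -> [2, 2, -14, 2, -8, 2, 0]
Stage 6 (ABS): |2|=2, |2|=2, |-14|=14, |2|=2, |-8|=8, |2|=2, |0|=0 -> [2, 2, 14, 2, 8, 2, 0]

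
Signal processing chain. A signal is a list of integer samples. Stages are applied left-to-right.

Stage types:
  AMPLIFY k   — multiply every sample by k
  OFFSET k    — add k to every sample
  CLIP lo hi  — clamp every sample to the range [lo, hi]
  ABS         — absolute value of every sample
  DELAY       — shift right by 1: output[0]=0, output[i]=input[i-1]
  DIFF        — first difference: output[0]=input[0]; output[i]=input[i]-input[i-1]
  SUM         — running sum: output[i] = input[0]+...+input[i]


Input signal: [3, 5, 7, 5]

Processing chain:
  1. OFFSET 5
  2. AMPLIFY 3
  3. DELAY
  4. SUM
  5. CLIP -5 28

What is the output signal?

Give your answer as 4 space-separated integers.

Answer: 0 24 28 28

Derivation:
Input: [3, 5, 7, 5]
Stage 1 (OFFSET 5): 3+5=8, 5+5=10, 7+5=12, 5+5=10 -> [8, 10, 12, 10]
Stage 2 (AMPLIFY 3): 8*3=24, 10*3=30, 12*3=36, 10*3=30 -> [24, 30, 36, 30]
Stage 3 (DELAY): [0, 24, 30, 36] = [0, 24, 30, 36] -> [0, 24, 30, 36]
Stage 4 (SUM): sum[0..0]=0, sum[0..1]=24, sum[0..2]=54, sum[0..3]=90 -> [0, 24, 54, 90]
Stage 5 (CLIP -5 28): clip(0,-5,28)=0, clip(24,-5,28)=24, clip(54,-5,28)=28, clip(90,-5,28)=28 -> [0, 24, 28, 28]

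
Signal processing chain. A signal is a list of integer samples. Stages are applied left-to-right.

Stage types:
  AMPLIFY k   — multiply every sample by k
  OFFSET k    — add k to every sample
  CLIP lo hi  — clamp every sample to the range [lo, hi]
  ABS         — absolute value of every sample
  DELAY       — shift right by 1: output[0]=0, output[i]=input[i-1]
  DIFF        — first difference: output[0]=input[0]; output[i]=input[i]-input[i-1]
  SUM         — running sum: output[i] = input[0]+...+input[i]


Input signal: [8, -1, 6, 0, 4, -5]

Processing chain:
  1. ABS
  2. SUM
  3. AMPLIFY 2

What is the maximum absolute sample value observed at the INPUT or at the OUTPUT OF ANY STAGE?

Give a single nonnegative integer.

Input: [8, -1, 6, 0, 4, -5] (max |s|=8)
Stage 1 (ABS): |8|=8, |-1|=1, |6|=6, |0|=0, |4|=4, |-5|=5 -> [8, 1, 6, 0, 4, 5] (max |s|=8)
Stage 2 (SUM): sum[0..0]=8, sum[0..1]=9, sum[0..2]=15, sum[0..3]=15, sum[0..4]=19, sum[0..5]=24 -> [8, 9, 15, 15, 19, 24] (max |s|=24)
Stage 3 (AMPLIFY 2): 8*2=16, 9*2=18, 15*2=30, 15*2=30, 19*2=38, 24*2=48 -> [16, 18, 30, 30, 38, 48] (max |s|=48)
Overall max amplitude: 48

Answer: 48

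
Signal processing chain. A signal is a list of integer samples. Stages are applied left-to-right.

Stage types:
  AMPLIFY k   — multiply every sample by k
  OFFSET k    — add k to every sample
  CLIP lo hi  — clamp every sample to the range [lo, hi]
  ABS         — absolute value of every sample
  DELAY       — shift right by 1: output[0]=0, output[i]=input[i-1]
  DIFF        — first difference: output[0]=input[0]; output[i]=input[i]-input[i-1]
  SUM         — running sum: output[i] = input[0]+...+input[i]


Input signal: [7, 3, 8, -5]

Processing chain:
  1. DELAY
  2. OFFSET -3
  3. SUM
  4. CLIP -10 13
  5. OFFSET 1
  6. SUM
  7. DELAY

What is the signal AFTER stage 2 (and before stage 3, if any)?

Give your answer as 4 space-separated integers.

Input: [7, 3, 8, -5]
Stage 1 (DELAY): [0, 7, 3, 8] = [0, 7, 3, 8] -> [0, 7, 3, 8]
Stage 2 (OFFSET -3): 0+-3=-3, 7+-3=4, 3+-3=0, 8+-3=5 -> [-3, 4, 0, 5]

Answer: -3 4 0 5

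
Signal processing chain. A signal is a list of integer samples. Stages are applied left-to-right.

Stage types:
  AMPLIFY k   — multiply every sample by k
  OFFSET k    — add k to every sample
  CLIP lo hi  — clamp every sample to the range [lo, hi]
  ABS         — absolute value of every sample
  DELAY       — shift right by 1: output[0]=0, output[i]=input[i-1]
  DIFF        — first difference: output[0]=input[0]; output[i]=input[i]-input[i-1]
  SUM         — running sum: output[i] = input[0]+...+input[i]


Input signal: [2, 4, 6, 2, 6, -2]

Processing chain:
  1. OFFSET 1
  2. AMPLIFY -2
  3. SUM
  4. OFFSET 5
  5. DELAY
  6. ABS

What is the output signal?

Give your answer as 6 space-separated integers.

Input: [2, 4, 6, 2, 6, -2]
Stage 1 (OFFSET 1): 2+1=3, 4+1=5, 6+1=7, 2+1=3, 6+1=7, -2+1=-1 -> [3, 5, 7, 3, 7, -1]
Stage 2 (AMPLIFY -2): 3*-2=-6, 5*-2=-10, 7*-2=-14, 3*-2=-6, 7*-2=-14, -1*-2=2 -> [-6, -10, -14, -6, -14, 2]
Stage 3 (SUM): sum[0..0]=-6, sum[0..1]=-16, sum[0..2]=-30, sum[0..3]=-36, sum[0..4]=-50, sum[0..5]=-48 -> [-6, -16, -30, -36, -50, -48]
Stage 4 (OFFSET 5): -6+5=-1, -16+5=-11, -30+5=-25, -36+5=-31, -50+5=-45, -48+5=-43 -> [-1, -11, -25, -31, -45, -43]
Stage 5 (DELAY): [0, -1, -11, -25, -31, -45] = [0, -1, -11, -25, -31, -45] -> [0, -1, -11, -25, -31, -45]
Stage 6 (ABS): |0|=0, |-1|=1, |-11|=11, |-25|=25, |-31|=31, |-45|=45 -> [0, 1, 11, 25, 31, 45]

Answer: 0 1 11 25 31 45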